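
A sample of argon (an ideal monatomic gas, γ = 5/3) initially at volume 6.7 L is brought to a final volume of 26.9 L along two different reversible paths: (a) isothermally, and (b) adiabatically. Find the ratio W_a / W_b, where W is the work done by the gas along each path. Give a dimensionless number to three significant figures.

W_a / W_b ≈ 1.53

Path (a) isothermal: W = P₁V₁ ln(V₂/V₁) → W_a/(P₁V₁) = 1.39.
Path (b) adiabatic: W = P₁V₁(1 − (V₁/V₂)^(γ−1))/(γ−1) → W_b/(P₁V₁) = 0.9062.
W_a / W_b = 1.39 / 0.9062 = 1.534.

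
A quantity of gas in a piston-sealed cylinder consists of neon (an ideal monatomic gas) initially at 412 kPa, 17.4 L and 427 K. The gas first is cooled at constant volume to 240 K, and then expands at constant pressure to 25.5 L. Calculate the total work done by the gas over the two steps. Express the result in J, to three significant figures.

W_total ≈ 1880 J

Step 1 (isochoric): W = 0 (constant volume).
After step 1: P = 231.6 kPa (V unchanged).
Step 2 (isobaric): W = PΔV = (231.6 kPa)(25.5 − 17.4 L) = 1876 J.
W_total = 0 + 1876 = 1876 J.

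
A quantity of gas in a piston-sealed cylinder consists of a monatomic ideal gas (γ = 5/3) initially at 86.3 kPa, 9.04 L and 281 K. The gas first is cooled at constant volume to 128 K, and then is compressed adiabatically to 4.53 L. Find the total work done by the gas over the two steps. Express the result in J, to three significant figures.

W_total ≈ -312 J

Step 1 (isochoric): W = 0 (constant volume).
After step 1: P = 39.31 kPa (V unchanged).
Step 2 (adiabatic): W = (P₁V₁ − P₂V₂)/(γ−1) = (355.4 − 563.3)/0.667 = -311.9 J.
W_total = 0 − 311.9 = -311.9 J.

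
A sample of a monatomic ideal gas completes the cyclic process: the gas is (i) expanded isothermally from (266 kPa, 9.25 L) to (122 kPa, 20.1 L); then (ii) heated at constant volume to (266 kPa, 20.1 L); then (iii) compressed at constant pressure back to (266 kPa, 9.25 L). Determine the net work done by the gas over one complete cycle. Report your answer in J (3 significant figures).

W_net ≈ -977 J

Leg (i): W = PᵢVᵢ ln(V_f/Vᵢ) = (2460) ln(20.1/9.25) = 1910 J.
Leg (ii): W = 0.
Leg (iii): W = PΔV = (266)(9.25 − 20.1) = -2886 J.
W_net = 1910 − 2886 = -976.5 J.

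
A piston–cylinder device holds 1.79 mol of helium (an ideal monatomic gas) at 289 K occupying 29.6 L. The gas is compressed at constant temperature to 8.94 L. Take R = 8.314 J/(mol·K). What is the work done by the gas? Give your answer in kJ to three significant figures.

W ≈ -5.15 kJ

Isothermal: W = nRT ln(V₂/V₁).
W = (1.79)(8.314)(289) × ln(8.94/29.6)
  = 4301 × -1.197
W_by_gas = -5149 J.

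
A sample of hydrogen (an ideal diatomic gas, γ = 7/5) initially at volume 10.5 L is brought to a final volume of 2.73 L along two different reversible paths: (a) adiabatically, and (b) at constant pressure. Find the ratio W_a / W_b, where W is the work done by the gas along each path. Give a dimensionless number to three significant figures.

W_a / W_b ≈ 2.41

Path (a) adiabatic: W = P₁V₁(1 − (V₁/V₂)^(γ−1))/(γ−1) → W_a/(P₁V₁) = -1.785.
Path (b) isobaric: W = P₁(V₂ − V₁) → W_b/(P₁V₁) = -0.74.
W_a / W_b = -1.785 / -0.74 = 2.412.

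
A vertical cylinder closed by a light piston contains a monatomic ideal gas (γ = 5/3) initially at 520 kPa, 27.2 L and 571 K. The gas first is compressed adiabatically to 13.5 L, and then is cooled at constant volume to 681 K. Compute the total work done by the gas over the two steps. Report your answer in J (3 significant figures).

Step 1 (adiabatic): W = (P₁V₁ − P₂V₂)/(γ−1) = (14144 − 22563)/0.667 = -12628 J.
Step 2 (isochoric): W = 0 (constant volume).
W_total = -12628 + 0 = -12628 J.

W_total ≈ -12600 J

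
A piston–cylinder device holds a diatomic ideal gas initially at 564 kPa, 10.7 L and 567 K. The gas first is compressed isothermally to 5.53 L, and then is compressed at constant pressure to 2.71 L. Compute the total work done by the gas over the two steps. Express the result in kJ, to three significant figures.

W_total ≈ -7.06 kJ

Step 1 (isothermal): W = P₁V₁ ln(V₂/V₁) = (6035) ln(5.53/10.7) = -3983 J.
After step 1: P = 1091 kPa, V = 5.53 L, T = 567 K.
Step 2 (isobaric): W = PΔV = (1091 kPa)(2.71 − 5.53 L) = -3077 J.
W_total = -3983 − 3077 = -7061 J.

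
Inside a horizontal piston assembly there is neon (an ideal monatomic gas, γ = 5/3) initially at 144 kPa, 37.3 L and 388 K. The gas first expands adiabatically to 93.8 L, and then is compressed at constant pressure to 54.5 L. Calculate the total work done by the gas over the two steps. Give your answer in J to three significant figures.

Step 1 (adiabatic): W = (P₁V₁ − P₂V₂)/(γ−1) = (5371 − 2905)/0.667 = 3700 J.
After step 1: P = 30.97 kPa, V = 93.8 L, T = 209.8 K.
Step 2 (isobaric): W = PΔV = (30.97 kPa)(54.5 − 93.8 L) = -1217 J.
W_total = 3700 − 1217 = 2483 J.

W_total ≈ 2480 J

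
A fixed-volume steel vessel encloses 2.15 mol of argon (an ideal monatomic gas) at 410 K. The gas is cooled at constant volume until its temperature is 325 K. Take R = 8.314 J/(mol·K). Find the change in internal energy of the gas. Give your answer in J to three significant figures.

Constant volume ⇒ W = 0, so Q = ΔU = nCᵥΔT with Cᵥ = 3R/2 = 12.47 J/(mol·K).
ΔU = (2.15)(12.47)(325 − 410) = -2279 J.

ΔU ≈ -2280 J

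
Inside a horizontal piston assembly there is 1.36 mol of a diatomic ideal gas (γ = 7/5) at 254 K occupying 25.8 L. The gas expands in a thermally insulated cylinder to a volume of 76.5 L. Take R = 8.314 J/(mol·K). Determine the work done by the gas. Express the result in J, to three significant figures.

Adiabatic: TV^(γ−1) = const with γ = 7/5.
T₂ = T₁ (V₁/V₂)^(γ−1) = 254 × (25.8/76.5)^0.4 = 254 × 0.6474 = 164.4 K.
W_by = nCᵥ(T₁ − T₂) = (1.36)(20.79)(254 − 164.4) = 2532 J.

W ≈ 2530 J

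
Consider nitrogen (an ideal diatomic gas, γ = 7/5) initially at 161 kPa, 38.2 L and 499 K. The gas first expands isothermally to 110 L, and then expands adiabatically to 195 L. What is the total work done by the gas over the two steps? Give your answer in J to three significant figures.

Step 1 (isothermal): W = P₁V₁ ln(V₂/V₁) = (6150) ln(110/38.2) = 6505 J.
After step 1: P = 55.91 kPa, V = 110 L, T = 499 K.
Step 2 (adiabatic): W = (P₁V₁ − P₂V₂)/(γ−1) = (6150 − 4891)/0.4 = 3147 J.
W_total = 6505 + 3147 = 9652 J.

W_total ≈ 9650 J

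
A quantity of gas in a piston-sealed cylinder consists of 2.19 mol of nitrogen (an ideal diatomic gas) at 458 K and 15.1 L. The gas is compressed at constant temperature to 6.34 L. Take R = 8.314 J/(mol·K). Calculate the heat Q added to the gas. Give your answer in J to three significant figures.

Isothermal ⇒ ΔU = 0, so Q = W = nRT ln(V₂/V₁).
Q = (2.19)(8.314)(458) ln(6.34/15.1) = 8339 × -0.8678 = -7237 J.

Q ≈ -7240 J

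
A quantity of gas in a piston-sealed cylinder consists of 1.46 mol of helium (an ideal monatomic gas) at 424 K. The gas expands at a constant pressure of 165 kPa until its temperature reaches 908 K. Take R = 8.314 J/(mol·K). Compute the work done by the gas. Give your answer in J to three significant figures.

Isobaric: W = P ΔV = nR ΔT.
W = (1.46)(8.314)(908 − 424) = 5875 J.

W ≈ 5880 J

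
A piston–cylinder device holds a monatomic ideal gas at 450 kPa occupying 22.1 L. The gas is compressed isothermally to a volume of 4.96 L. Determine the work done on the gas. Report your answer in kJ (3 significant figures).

W ≈ 14.9 kJ

Isothermal: W = nRT ln(V₂/V₁) = P₁V₁ ln(V₂/V₁).
P₁V₁ = (450 kPa)(22.1 L) = 9945 J.
W = 9945 × ln(4.96/22.1) = 9945 × -1.494
W_by_gas = -14860 J; work on gas = −W_by = 14860 J.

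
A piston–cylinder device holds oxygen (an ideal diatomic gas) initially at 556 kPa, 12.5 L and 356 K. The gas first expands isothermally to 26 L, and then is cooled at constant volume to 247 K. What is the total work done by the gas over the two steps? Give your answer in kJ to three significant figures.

W_total ≈ 5.09 kJ

Step 1 (isothermal): W = P₁V₁ ln(V₂/V₁) = (6950) ln(26/12.5) = 5090 J.
Step 2 (isochoric): W = 0 (constant volume).
W_total = 5090 + 0 = 5090 J.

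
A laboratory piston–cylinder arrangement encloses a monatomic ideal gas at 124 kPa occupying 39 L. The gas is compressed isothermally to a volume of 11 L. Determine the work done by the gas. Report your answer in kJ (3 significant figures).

W ≈ -6.12 kJ

Isothermal: W = nRT ln(V₂/V₁) = P₁V₁ ln(V₂/V₁).
P₁V₁ = (124 kPa)(39 L) = 4836 J.
W = 4836 × ln(11/39) = 4836 × -1.266
W_by_gas = -6121 J.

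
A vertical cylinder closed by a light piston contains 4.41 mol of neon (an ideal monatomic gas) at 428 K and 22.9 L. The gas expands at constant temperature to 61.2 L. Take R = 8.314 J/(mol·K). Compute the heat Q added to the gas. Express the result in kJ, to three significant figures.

Isothermal ⇒ ΔU = 0, so Q = W = nRT ln(V₂/V₁).
Q = (4.41)(8.314)(428) ln(61.2/22.9) = 15693 × 0.983 = 15426 J.

Q ≈ 15.4 kJ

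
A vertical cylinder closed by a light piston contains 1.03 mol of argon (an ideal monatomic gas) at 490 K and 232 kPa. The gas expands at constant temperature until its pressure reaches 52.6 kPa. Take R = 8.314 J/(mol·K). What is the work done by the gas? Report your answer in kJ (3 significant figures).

Isothermal process: W = nRT ln(V₂/V₁) = nRT ln(P₁/P₂).
W = (1.03)(8.314)(490) × ln(232/52.6)
  = 4196 × ln(4.411) = 4196 × 1.484
W_by_gas = 6227 J.

W ≈ 6.23 kJ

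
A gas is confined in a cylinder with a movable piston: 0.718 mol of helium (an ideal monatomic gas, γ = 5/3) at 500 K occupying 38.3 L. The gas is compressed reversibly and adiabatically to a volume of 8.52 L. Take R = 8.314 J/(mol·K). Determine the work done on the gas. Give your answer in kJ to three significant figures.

Adiabatic: TV^(γ−1) = const with γ = 5/3.
T₂ = T₁ (V₁/V₂)^(γ−1) = 500 × (38.3/8.52)^0.667 = 500 × 2.724 = 1362 K.
W_by = nCᵥ(T₁ − T₂) = (0.718)(12.47)(500 − 1362) = -7718 J.
Work on gas = −W_by = 7718 J.

W ≈ 7.72 kJ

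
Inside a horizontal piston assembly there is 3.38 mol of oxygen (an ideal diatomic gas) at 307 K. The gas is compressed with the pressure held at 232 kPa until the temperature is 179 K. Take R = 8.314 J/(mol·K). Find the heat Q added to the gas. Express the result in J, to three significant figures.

Isobaric: W = nRΔT = (3.38)(8.314)(-128) = -3597 J.
ΔU = nCᵥΔT with Cᵥ = 5R/2: ΔU = (3.38)(20.79)(-128) = -8992 J.
Q = ΔU + W = -8992 − 3597 = -12589 J.

Q ≈ -12600 J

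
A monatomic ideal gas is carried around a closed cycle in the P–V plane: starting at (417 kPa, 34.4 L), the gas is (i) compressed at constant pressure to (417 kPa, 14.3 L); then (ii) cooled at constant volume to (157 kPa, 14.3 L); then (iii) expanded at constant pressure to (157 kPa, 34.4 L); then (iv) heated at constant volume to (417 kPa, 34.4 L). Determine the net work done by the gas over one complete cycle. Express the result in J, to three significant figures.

Constant-volume legs do no work.
W(i) = (417)(14.3 − 34.4) = -8382 J; W(iii) = (157)(34.4 − 14.3) = 3156 J.
W_net = -8382 + 3156 = -5226 J (the counter-clockwise enclosed area).

W_net ≈ -5230 J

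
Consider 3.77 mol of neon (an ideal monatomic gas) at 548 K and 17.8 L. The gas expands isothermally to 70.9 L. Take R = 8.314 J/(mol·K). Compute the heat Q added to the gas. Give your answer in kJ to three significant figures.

Isothermal ⇒ ΔU = 0, so Q = W = nRT ln(V₂/V₁).
Q = (3.77)(8.314)(548) ln(70.9/17.8) = 17176 × 1.382 = 23739 J.

Q ≈ 23.7 kJ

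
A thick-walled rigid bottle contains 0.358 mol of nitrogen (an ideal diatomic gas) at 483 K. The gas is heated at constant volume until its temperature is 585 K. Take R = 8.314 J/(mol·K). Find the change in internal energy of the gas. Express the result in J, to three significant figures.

ΔU ≈ 759 J

Constant volume ⇒ W = 0, so Q = ΔU = nCᵥΔT with Cᵥ = 5R/2 = 20.79 J/(mol·K).
ΔU = (0.358)(20.79)(585 − 483) = 759 J.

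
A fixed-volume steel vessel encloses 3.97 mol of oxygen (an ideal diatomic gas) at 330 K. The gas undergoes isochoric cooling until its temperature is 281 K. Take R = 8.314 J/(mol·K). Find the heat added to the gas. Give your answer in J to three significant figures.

Q ≈ -4040 J

Constant volume ⇒ W = 0, so Q = ΔU = nCᵥΔT with Cᵥ = 5R/2 = 20.79 J/(mol·K).
ΔU = (3.97)(20.79)(281 − 330) = -4043 J.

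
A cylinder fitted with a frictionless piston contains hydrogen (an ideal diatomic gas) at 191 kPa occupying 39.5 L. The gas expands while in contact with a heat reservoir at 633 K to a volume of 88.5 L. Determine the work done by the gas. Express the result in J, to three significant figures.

Isothermal: W = nRT ln(V₂/V₁) = P₁V₁ ln(V₂/V₁).
P₁V₁ = (191 kPa)(39.5 L) = 7544 J.
W = 7544 × ln(88.5/39.5) = 7544 × 0.8067
W_by_gas = 6086 J.

W ≈ 6090 J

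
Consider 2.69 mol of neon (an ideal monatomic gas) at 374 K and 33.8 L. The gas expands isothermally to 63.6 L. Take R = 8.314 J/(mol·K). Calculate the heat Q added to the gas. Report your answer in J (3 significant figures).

Q ≈ 5290 J

Isothermal ⇒ ΔU = 0, so Q = W = nRT ln(V₂/V₁).
Q = (2.69)(8.314)(374) ln(63.6/33.8) = 8364 × 0.6322 = 5288 J.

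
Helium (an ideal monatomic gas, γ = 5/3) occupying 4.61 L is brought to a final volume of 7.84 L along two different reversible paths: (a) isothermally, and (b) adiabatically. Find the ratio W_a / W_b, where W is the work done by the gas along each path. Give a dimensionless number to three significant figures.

Path (a) isothermal: W = P₁V₁ ln(V₂/V₁) → W_a/(P₁V₁) = 0.531.
Path (b) adiabatic: W = P₁V₁(1 − (V₁/V₂)^(γ−1))/(γ−1) → W_b/(P₁V₁) = 0.4472.
W_a / W_b = 0.531 / 0.4472 = 1.187.

W_a / W_b ≈ 1.19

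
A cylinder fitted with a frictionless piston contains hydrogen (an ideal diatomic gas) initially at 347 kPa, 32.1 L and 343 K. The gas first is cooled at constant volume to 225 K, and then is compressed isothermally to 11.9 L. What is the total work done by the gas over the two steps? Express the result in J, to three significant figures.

Step 1 (isochoric): W = 0 (constant volume).
After step 1: P = 227.6 kPa (V unchanged).
Step 2 (isothermal): W = P₁V₁ ln(V₂/V₁) = (7307) ln(11.9/32.1) = -7251 J.
W_total = 0 − 7251 = -7251 J.

W_total ≈ -7250 J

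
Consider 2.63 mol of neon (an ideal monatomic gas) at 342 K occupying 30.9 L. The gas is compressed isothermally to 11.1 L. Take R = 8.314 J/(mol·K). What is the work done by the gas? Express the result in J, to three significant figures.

W ≈ -7660 J

Isothermal: W = nRT ln(V₂/V₁).
W = (2.63)(8.314)(342) × ln(11.1/30.9)
  = 7478 × -1.024
W_by_gas = -7656 J.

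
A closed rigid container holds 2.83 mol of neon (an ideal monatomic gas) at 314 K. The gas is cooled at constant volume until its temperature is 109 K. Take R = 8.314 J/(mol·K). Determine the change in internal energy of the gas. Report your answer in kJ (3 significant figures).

ΔU ≈ -7.24 kJ

Constant volume ⇒ W = 0, so Q = ΔU = nCᵥΔT with Cᵥ = 3R/2 = 12.47 J/(mol·K).
ΔU = (2.83)(12.47)(109 − 314) = -7235 J.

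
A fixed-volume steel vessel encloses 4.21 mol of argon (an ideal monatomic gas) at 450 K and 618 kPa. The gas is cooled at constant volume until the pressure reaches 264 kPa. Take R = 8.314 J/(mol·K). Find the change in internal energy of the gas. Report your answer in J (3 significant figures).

ΔU ≈ -13500 J

Constant volume ⇒ W = 0, so Q = ΔU = nCᵥΔT with Cᵥ = 3R/2 = 12.47 J/(mol·K).
At constant V, T₂/T₁ = P₂/P₁ ⇒ ΔT = T₁(P₂/P₁ − 1) = 450·(264/618 − 1) = -257.8 K.
ΔU = (4.21)(12.47)(-257.8) = -13534 J.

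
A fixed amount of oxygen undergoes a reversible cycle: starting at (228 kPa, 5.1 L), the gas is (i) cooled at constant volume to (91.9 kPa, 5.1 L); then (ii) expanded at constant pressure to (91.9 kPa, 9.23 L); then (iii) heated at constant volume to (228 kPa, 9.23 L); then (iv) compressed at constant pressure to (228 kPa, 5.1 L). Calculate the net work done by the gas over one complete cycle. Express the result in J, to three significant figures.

Constant-volume legs do no work.
W(ii) = (91.9)(9.23 − 5.1) = 379.5 J; W(iv) = (228)(5.1 − 9.23) = -941.6 J.
W_net = 379.5 − 941.6 = -562.1 J (the counter-clockwise enclosed area).

W_net ≈ -562 J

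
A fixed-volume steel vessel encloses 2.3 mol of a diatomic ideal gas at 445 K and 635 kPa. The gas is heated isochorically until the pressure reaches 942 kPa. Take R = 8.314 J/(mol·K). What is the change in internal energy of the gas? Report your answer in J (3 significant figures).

ΔU ≈ 10300 J

Constant volume ⇒ W = 0, so Q = ΔU = nCᵥΔT with Cᵥ = 5R/2 = 20.79 J/(mol·K).
At constant V, T₂/T₁ = P₂/P₁ ⇒ ΔT = T₁(P₂/P₁ − 1) = 445·(942/635 − 1) = 215.1 K.
ΔU = (2.3)(20.79)(215.1) = 10285 J.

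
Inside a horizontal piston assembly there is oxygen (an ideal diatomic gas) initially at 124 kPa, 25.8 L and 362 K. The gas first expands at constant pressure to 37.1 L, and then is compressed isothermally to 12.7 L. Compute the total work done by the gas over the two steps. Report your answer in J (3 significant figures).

Step 1 (isobaric): W = PΔV = (124 kPa)(37.1 − 25.8 L) = 1401 J.
After step 1: P = 124 kPa, V = 37.1 L, T = 520.6 K.
Step 2 (isothermal): W = P₁V₁ ln(V₂/V₁) = (4600) ln(12.7/37.1) = -4932 J.
W_total = 1401 − 4932 = -3530 J.

W_total ≈ -3530 J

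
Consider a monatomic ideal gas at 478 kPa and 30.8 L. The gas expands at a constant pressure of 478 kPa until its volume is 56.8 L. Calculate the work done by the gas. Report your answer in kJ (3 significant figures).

Isobaric: W = P ΔV.
W = (478 kPa)(56.8 − 30.8 L) = (478)(26) = 12428 J.

W ≈ 12.4 kJ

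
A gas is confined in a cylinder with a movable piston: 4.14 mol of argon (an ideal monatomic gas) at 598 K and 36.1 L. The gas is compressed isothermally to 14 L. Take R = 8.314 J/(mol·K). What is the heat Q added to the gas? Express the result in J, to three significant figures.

Q ≈ -19500 J

Isothermal ⇒ ΔU = 0, so Q = W = nRT ln(V₂/V₁).
Q = (4.14)(8.314)(598) ln(14/36.1) = 20583 × -0.9472 = -19497 J.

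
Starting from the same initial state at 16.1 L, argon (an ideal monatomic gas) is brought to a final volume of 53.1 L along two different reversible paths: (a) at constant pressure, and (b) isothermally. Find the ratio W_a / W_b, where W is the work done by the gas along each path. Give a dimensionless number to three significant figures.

Path (a) isobaric: W = P₁(V₂ − V₁) → W_a/(P₁V₁) = 2.298.
Path (b) isothermal: W = P₁V₁ ln(V₂/V₁) → W_b/(P₁V₁) = 1.193.
W_a / W_b = 2.298 / 1.193 = 1.926.

W_a / W_b ≈ 1.93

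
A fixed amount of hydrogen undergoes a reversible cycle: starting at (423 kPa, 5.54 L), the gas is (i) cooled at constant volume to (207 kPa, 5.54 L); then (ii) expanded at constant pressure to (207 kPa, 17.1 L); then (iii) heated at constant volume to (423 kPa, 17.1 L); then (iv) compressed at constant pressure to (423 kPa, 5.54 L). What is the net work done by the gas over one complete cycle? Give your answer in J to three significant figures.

Constant-volume legs do no work.
W(ii) = (207)(17.1 − 5.54) = 2393 J; W(iv) = (423)(5.54 − 17.1) = -4890 J.
W_net = 2393 − 4890 = -2497 J (the counter-clockwise enclosed area).

W_net ≈ -2500 J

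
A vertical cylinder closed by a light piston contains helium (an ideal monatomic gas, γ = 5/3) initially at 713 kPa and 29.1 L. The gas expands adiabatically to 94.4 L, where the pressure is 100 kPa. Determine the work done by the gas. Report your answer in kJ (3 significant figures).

Adiabatic: W = (P₁V₁ − P₂V₂)/(γ − 1) with γ = 5/3.
P₁V₁ = 20748 J, P₂V₂ = 9440 J.
W = (20748 − 9440) / 0.6667 = 16962 J.

W ≈ 17.0 kJ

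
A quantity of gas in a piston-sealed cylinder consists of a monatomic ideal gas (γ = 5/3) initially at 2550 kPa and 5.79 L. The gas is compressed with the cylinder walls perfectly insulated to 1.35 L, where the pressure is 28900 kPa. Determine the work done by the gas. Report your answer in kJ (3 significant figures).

W ≈ -36.4 kJ

Adiabatic: W = (P₁V₁ − P₂V₂)/(γ − 1) with γ = 5/3.
P₁V₁ = 14764 J, P₂V₂ = 39015 J.
W = (14764 − 39015) / 0.6667 = -36376 J.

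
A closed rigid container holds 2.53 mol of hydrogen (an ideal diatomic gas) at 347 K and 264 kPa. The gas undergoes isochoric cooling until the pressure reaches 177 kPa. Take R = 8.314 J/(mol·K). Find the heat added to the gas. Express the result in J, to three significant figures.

Constant volume ⇒ W = 0, so Q = ΔU = nCᵥΔT with Cᵥ = 5R/2 = 20.79 J/(mol·K).
At constant V, T₂/T₁ = P₂/P₁ ⇒ ΔT = T₁(P₂/P₁ − 1) = 347·(177/264 − 1) = -114.4 K.
ΔU = (2.53)(20.79)(-114.4) = -6013 J.

Q ≈ -6010 J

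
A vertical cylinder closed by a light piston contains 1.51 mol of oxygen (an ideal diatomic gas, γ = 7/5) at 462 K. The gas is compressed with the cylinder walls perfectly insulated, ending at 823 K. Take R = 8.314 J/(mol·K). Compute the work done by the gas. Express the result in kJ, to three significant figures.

W ≈ -11.3 kJ

Adiabatic ⇒ Q = 0, so W_by = −ΔU = nCᵥ(T₁ − T₂).
Cᵥ = 5R/2 = 20.79 J/(mol·K).
W = (1.51)(20.79)(462 − 823) = -11330 J.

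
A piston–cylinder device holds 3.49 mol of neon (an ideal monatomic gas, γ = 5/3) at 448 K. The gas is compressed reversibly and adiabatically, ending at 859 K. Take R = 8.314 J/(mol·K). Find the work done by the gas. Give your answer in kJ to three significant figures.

Adiabatic ⇒ Q = 0, so W_by = −ΔU = nCᵥ(T₁ − T₂).
Cᵥ = 3R/2 = 12.47 J/(mol·K).
W = (3.49)(12.47)(448 − 859) = -17888 J.

W ≈ -17.9 kJ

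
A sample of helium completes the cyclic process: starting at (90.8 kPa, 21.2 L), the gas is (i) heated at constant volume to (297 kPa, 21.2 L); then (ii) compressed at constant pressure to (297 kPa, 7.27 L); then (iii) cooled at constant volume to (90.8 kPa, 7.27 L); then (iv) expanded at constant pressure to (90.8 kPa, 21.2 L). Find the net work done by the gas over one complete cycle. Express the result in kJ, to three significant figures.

W_net ≈ -2.87 kJ

Constant-volume legs do no work.
W(ii) = (297)(7.27 − 21.2) = -4137 J; W(iv) = (90.8)(21.2 − 7.27) = 1265 J.
W_net = -4137 + 1265 = -2872 J (the counter-clockwise enclosed area).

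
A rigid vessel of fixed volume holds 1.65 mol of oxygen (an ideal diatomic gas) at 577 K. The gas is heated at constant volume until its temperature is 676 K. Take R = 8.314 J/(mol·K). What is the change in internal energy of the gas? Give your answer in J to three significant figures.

ΔU ≈ 3400 J

Constant volume ⇒ W = 0, so Q = ΔU = nCᵥΔT with Cᵥ = 5R/2 = 20.79 J/(mol·K).
ΔU = (1.65)(20.79)(676 − 577) = 3395 J.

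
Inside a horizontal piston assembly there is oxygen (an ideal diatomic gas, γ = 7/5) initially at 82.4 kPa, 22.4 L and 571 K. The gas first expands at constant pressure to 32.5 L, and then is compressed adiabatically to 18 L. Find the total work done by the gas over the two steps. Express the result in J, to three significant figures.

W_total ≈ -953 J

Step 1 (isobaric): W = PΔV = (82.4 kPa)(32.5 − 22.4 L) = 832.2 J.
After step 1: P = 82.4 kPa, V = 32.5 L, T = 828.5 K.
Step 2 (adiabatic): W = (P₁V₁ − P₂V₂)/(γ−1) = (2678 − 3392)/0.4 = -1785 J.
W_total = 832.2 − 1785 = -952.7 J.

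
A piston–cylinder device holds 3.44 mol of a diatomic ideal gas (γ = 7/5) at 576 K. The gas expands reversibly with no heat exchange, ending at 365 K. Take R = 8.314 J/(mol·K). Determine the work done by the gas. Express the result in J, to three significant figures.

W ≈ 15100 J

Adiabatic ⇒ Q = 0, so W_by = −ΔU = nCᵥ(T₁ − T₂).
Cᵥ = 5R/2 = 20.79 J/(mol·K).
W = (3.44)(20.79)(576 − 365) = 15087 J.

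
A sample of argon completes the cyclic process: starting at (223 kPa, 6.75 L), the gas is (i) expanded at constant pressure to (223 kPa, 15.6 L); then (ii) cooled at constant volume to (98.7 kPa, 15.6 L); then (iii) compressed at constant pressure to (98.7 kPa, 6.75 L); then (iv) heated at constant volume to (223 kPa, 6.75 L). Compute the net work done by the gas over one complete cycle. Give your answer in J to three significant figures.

W_net ≈ 1100 J

Constant-volume legs do no work.
W(i) = (223)(15.6 − 6.75) = 1974 J; W(iii) = (98.7)(6.75 − 15.6) = -873.5 J.
W_net = 1974 − 873.5 = 1100 J (the clockwise enclosed area).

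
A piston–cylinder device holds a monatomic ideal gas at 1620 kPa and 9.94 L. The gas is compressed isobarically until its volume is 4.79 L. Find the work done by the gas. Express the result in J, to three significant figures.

Isobaric: W = P ΔV.
W = (1620 kPa)(4.79 − 9.94 L) = (1620)(-5.15) = -8343 J.

W ≈ -8340 J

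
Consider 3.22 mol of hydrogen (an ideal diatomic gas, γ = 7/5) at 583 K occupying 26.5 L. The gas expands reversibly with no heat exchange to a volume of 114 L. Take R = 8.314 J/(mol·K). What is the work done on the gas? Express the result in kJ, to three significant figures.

Adiabatic: TV^(γ−1) = const with γ = 7/5.
T₂ = T₁ (V₁/V₂)^(γ−1) = 583 × (26.5/114)^0.4 = 583 × 0.5579 = 325.2 K.
W_by = nCᵥ(T₁ − T₂) = (3.22)(20.79)(583 − 325.2) = 17251 J.
Work on gas = −W_by = -17251 J.

W ≈ -17.3 kJ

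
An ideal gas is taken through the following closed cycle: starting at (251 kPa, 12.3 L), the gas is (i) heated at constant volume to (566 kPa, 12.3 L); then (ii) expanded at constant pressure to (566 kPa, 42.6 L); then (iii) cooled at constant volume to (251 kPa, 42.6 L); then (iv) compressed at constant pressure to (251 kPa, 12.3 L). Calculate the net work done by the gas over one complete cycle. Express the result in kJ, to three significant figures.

Constant-volume legs do no work.
W(ii) = (566)(42.6 − 12.3) = 17150 J; W(iv) = (251)(12.3 − 42.6) = -7605 J.
W_net = 17150 − 7605 = 9544 J (the clockwise enclosed area).

W_net ≈ 9.54 kJ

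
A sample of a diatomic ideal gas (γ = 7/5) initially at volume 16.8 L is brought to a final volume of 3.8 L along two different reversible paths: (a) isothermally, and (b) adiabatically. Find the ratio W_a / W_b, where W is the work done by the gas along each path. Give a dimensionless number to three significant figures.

Path (a) isothermal: W = P₁V₁ ln(V₂/V₁) → W_a/(P₁V₁) = -1.486.
Path (b) adiabatic: W = P₁V₁(1 − (V₁/V₂)^(γ−1))/(γ−1) → W_b/(P₁V₁) = -2.031.
W_a / W_b = -1.486 / -2.031 = 0.732.

W_a / W_b ≈ 0.732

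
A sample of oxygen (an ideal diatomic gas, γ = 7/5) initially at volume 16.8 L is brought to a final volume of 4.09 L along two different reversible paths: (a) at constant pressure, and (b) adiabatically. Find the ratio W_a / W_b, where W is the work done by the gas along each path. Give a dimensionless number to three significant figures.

Path (a) isobaric: W = P₁(V₂ − V₁) → W_a/(P₁V₁) = -0.7565.
Path (b) adiabatic: W = P₁V₁(1 − (V₁/V₂)^(γ−1))/(γ−1) → W_b/(P₁V₁) = -1.899.
W_a / W_b = -0.7565 / -1.899 = 0.3983.

W_a / W_b ≈ 0.398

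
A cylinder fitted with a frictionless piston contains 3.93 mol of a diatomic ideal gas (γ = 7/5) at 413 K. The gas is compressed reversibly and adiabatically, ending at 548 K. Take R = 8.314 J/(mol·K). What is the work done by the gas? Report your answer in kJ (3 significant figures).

Adiabatic ⇒ Q = 0, so W_by = −ΔU = nCᵥ(T₁ − T₂).
Cᵥ = 5R/2 = 20.79 J/(mol·K).
W = (3.93)(20.79)(413 − 548) = -11027 J.

W ≈ -11.0 kJ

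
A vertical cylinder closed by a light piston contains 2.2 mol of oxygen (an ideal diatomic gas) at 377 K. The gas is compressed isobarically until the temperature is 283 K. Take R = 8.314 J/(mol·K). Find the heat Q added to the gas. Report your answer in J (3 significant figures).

Q ≈ -6020 J

Isobaric: W = nRΔT = (2.2)(8.314)(-94) = -1719 J.
ΔU = nCᵥΔT with Cᵥ = 5R/2: ΔU = (2.2)(20.79)(-94) = -4298 J.
Q = ΔU + W = -4298 − 1719 = -6018 J.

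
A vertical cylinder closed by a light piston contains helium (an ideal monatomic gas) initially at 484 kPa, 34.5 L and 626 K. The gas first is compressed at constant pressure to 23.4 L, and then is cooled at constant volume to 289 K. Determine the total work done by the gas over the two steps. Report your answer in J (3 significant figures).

W_total ≈ -5370 J

Step 1 (isobaric): W = PΔV = (484 kPa)(23.4 − 34.5 L) = -5372 J.
Step 2 (isochoric): W = 0 (constant volume).
W_total = -5372 + 0 = -5372 J.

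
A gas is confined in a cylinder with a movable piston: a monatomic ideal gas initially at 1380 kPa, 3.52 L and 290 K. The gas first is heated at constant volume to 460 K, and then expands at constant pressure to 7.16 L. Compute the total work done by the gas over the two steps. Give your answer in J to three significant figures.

Step 1 (isochoric): W = 0 (constant volume).
After step 1: P = 2189 kPa (V unchanged).
Step 2 (isobaric): W = PΔV = (2189 kPa)(7.16 − 3.52 L) = 7968 J.
W_total = 0 + 7968 = 7968 J.

W_total ≈ 7970 J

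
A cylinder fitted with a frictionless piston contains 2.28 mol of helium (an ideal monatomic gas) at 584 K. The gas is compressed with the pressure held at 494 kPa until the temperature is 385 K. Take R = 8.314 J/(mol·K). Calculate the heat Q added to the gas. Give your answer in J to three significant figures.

Isobaric: W = nRΔT = (2.28)(8.314)(-199) = -3772 J.
ΔU = nCᵥΔT with Cᵥ = 3R/2: ΔU = (2.28)(12.47)(-199) = -5658 J.
Q = ΔU + W = -5658 − 3772 = -9431 J.

Q ≈ -9430 J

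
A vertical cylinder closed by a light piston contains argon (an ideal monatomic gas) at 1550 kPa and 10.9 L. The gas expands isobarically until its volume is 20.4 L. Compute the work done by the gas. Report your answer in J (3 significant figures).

Isobaric: W = P ΔV.
W = (1550 kPa)(20.4 − 10.9 L) = (1550)(9.5) = 14725 J.

W ≈ 14700 J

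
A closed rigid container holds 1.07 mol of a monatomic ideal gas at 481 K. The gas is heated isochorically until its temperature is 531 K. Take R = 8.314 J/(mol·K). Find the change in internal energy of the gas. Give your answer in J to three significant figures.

Constant volume ⇒ W = 0, so Q = ΔU = nCᵥΔT with Cᵥ = 3R/2 = 12.47 J/(mol·K).
ΔU = (1.07)(12.47)(531 − 481) = 667.2 J.

ΔU ≈ 667 J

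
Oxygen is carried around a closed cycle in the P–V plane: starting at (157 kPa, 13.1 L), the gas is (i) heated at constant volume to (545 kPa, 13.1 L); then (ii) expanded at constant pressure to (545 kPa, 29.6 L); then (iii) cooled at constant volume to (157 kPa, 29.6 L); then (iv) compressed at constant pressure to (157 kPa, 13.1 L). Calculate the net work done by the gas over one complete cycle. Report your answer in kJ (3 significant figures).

Constant-volume legs do no work.
W(ii) = (545)(29.6 − 13.1) = 8992 J; W(iv) = (157)(13.1 − 29.6) = -2590 J.
W_net = 8992 − 2590 = 6402 J (the clockwise enclosed area).

W_net ≈ 6.40 kJ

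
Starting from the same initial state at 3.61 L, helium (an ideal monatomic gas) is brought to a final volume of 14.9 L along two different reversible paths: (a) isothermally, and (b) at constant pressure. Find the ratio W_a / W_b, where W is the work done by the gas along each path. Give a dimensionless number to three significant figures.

Path (a) isothermal: W = P₁V₁ ln(V₂/V₁) → W_a/(P₁V₁) = 1.418.
Path (b) isobaric: W = P₁(V₂ − V₁) → W_b/(P₁V₁) = 3.127.
W_a / W_b = 1.418 / 3.127 = 0.4533.

W_a / W_b ≈ 0.453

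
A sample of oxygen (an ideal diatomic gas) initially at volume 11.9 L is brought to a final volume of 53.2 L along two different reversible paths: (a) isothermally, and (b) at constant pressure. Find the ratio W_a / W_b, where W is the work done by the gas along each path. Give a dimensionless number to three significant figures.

Path (a) isothermal: W = P₁V₁ ln(V₂/V₁) → W_a/(P₁V₁) = 1.498.
Path (b) isobaric: W = P₁(V₂ − V₁) → W_b/(P₁V₁) = 3.471.
W_a / W_b = 1.498 / 3.471 = 0.4315.

W_a / W_b ≈ 0.431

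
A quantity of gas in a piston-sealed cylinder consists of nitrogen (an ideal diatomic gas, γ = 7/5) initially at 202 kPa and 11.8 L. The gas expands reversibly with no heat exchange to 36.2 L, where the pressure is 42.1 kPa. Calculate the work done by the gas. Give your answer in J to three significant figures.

W ≈ 2150 J

Adiabatic: W = (P₁V₁ − P₂V₂)/(γ − 1) with γ = 7/5.
P₁V₁ = 2384 J, P₂V₂ = 1524 J.
W = (2384 − 1524) / 0.4 = 2149 J.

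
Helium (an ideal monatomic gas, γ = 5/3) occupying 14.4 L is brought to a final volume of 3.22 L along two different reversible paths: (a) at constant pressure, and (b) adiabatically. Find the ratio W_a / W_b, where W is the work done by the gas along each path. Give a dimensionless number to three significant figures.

W_a / W_b ≈ 0.302

Path (a) isobaric: W = P₁(V₂ − V₁) → W_a/(P₁V₁) = -0.7764.
Path (b) adiabatic: W = P₁V₁(1 − (V₁/V₂)^(γ−1))/(γ−1) → W_b/(P₁V₁) = -2.572.
W_a / W_b = -0.7764 / -2.572 = 0.3019.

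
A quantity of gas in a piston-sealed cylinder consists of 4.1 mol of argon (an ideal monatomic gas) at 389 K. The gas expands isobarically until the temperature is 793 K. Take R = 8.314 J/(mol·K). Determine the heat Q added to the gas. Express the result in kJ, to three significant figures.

Isobaric: W = nRΔT = (4.1)(8.314)(404) = 13771 J.
ΔU = nCᵥΔT with Cᵥ = 3R/2: ΔU = (4.1)(12.47)(404) = 20657 J.
Q = ΔU + W = 20657 + 13771 = 34428 J.

Q ≈ 34.4 kJ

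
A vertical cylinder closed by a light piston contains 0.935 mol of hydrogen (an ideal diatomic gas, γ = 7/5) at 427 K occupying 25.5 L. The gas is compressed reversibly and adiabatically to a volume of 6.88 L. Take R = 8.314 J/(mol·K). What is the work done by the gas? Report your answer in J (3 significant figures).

W ≈ -5720 J

Adiabatic: TV^(γ−1) = const with γ = 7/5.
T₂ = T₁ (V₁/V₂)^(γ−1) = 427 × (25.5/6.88)^0.4 = 427 × 1.689 = 721.1 K.
W_by = nCᵥ(T₁ − T₂) = (0.935)(20.79)(427 − 721.1) = -5716 J.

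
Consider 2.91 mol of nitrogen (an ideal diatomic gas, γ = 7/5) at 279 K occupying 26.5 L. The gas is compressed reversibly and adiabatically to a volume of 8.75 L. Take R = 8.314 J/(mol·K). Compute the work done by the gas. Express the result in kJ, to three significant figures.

Adiabatic: TV^(γ−1) = const with γ = 7/5.
T₂ = T₁ (V₁/V₂)^(γ−1) = 279 × (26.5/8.75)^0.4 = 279 × 1.558 = 434.6 K.
W_by = nCᵥ(T₁ − T₂) = (2.91)(20.79)(279 − 434.6) = -9412 J.

W ≈ -9.41 kJ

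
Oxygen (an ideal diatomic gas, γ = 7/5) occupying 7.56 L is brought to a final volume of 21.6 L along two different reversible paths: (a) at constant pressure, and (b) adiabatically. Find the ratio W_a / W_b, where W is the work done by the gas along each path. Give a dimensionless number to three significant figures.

Path (a) isobaric: W = P₁(V₂ − V₁) → W_a/(P₁V₁) = 1.857.
Path (b) adiabatic: W = P₁V₁(1 − (V₁/V₂)^(γ−1))/(γ−1) → W_b/(P₁V₁) = 0.8573.
W_a / W_b = 1.857 / 0.8573 = 2.166.

W_a / W_b ≈ 2.17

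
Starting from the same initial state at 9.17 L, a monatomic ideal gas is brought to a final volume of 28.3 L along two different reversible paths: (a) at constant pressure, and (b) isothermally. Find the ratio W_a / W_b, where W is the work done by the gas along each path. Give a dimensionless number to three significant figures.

Path (a) isobaric: W = P₁(V₂ − V₁) → W_a/(P₁V₁) = 2.086.
Path (b) isothermal: W = P₁V₁ ln(V₂/V₁) → W_b/(P₁V₁) = 1.127.
W_a / W_b = 2.086 / 1.127 = 1.851.

W_a / W_b ≈ 1.85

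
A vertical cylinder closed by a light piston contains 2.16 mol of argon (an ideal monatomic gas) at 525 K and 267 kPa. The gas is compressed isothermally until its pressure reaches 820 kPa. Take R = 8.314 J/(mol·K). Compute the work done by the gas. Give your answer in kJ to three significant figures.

W ≈ -10.6 kJ

Isothermal process: W = nRT ln(V₂/V₁) = nRT ln(P₁/P₂).
W = (2.16)(8.314)(525) × ln(267/820)
  = 9428 × ln(0.3256) = 9428 × -1.122
W_by_gas = -10579 J.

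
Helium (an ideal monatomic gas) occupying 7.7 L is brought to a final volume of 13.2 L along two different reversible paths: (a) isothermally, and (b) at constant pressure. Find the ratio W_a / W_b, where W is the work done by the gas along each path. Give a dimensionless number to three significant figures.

W_a / W_b ≈ 0.755

Path (a) isothermal: W = P₁V₁ ln(V₂/V₁) → W_a/(P₁V₁) = 0.539.
Path (b) isobaric: W = P₁(V₂ − V₁) → W_b/(P₁V₁) = 0.7143.
W_a / W_b = 0.539 / 0.7143 = 0.7546.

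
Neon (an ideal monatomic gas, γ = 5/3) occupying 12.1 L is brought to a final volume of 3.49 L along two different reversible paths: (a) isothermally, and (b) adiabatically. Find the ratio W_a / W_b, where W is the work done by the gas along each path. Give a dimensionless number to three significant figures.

W_a / W_b ≈ 0.642

Path (a) isothermal: W = P₁V₁ ln(V₂/V₁) → W_a/(P₁V₁) = -1.243.
Path (b) adiabatic: W = P₁V₁(1 − (V₁/V₂)^(γ−1))/(γ−1) → W_b/(P₁V₁) = -1.936.
W_a / W_b = -1.243 / -1.936 = 0.6422.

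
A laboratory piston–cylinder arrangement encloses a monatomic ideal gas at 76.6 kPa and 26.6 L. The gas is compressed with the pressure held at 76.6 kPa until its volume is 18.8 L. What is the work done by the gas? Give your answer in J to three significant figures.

Isobaric: W = P ΔV.
W = (76.6 kPa)(18.8 − 26.6 L) = (76.6)(-7.8) = -597.5 J.

W ≈ -597 J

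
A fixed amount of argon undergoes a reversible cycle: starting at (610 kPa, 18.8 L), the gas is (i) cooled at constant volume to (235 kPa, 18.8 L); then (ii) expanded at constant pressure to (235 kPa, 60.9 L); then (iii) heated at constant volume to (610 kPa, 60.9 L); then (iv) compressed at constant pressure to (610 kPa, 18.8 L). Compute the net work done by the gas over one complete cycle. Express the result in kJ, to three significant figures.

Constant-volume legs do no work.
W(ii) = (235)(60.9 − 18.8) = 9893 J; W(iv) = (610)(18.8 − 60.9) = -25681 J.
W_net = 9893 − 25681 = -15787 J (the counter-clockwise enclosed area).

W_net ≈ -15.8 kJ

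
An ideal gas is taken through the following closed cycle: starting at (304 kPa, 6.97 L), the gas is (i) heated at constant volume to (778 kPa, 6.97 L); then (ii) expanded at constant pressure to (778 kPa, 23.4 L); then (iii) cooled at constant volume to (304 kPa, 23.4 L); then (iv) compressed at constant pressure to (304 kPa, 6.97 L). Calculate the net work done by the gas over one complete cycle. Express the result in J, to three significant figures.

W_net ≈ 7790 J

Constant-volume legs do no work.
W(ii) = (778)(23.4 − 6.97) = 12783 J; W(iv) = (304)(6.97 − 23.4) = -4995 J.
W_net = 12783 − 4995 = 7788 J (the clockwise enclosed area).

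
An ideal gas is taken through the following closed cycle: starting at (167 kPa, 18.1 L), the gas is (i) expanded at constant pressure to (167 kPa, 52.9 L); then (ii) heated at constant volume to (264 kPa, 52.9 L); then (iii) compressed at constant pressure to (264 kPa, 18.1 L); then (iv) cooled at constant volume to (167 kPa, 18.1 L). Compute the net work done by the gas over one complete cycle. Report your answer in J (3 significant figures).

Constant-volume legs do no work.
W(i) = (167)(52.9 − 18.1) = 5812 J; W(iii) = (264)(18.1 − 52.9) = -9187 J.
W_net = 5812 − 9187 = -3376 J (the counter-clockwise enclosed area).

W_net ≈ -3380 J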